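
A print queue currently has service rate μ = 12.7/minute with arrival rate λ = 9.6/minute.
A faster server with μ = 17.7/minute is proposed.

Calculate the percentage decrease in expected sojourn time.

System 1: ρ₁ = 9.6/12.7 = 0.7559, W₁ = 1/(12.7-9.6) = 0.32258
System 2: ρ₂ = 9.6/17.7 = 0.5424, W₂ = 1/(17.7-9.6) = 0.12346
Improvement: (W₁-W₂)/W₁ = (0.32258-0.12346)/0.32258 = 61.73%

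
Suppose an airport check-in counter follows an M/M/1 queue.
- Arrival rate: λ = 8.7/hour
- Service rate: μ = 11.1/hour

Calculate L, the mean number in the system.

ρ = λ/μ = 8.7/11.1 = 0.7838
For M/M/1: L = λ/(μ-λ)
L = 8.7/(11.1-8.7) = 8.7/2.40
L = 3.6250 passengers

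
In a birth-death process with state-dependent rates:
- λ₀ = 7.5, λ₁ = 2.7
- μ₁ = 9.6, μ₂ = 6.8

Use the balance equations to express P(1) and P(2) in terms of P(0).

Balance equations:
State 0: λ₀P₀ = μ₁P₁ → P₁ = (λ₀/μ₁)P₀ = (7.5/9.6)P₀ = 0.7812P₀
State 1: P₂ = (λ₀λ₁)/(μ₁μ₂)P₀ = (7.5×2.7)/(9.6×6.8)P₀ = 0.3102P₀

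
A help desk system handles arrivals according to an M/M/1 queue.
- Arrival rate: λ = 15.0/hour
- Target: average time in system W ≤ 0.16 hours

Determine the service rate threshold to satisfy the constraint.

For M/M/1: W = 1/(μ-λ)
Need W ≤ 0.16, so 1/(μ-λ) ≤ 0.16
μ - λ ≥ 1/0.16 = 6.2500
μ ≥ 15.0 + 6.2500 = 21.2500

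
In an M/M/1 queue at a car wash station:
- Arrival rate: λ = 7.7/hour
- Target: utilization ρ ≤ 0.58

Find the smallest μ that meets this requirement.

ρ = λ/μ, so μ = λ/ρ
μ ≥ 7.7/0.58 = 13.2759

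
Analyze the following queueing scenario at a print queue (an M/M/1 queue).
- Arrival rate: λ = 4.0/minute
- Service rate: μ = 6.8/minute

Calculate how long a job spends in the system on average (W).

First, compute utilization: ρ = λ/μ = 4.0/6.8 = 0.5882
For M/M/1: W = 1/(μ-λ)
W = 1/(6.8-4.0) = 1/2.80
W = 0.3571 minutes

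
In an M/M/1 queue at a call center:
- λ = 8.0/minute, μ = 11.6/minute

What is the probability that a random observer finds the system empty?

ρ = λ/μ = 8.0/11.6 = 0.6897
P(0) = 1 - ρ = 1 - 0.6897 = 0.3103
The server is idle 31.03% of the time.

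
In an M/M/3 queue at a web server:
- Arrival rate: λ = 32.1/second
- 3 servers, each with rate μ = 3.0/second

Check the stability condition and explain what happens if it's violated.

Stability requires ρ = λ/(cμ) < 1
ρ = 32.1/(3 × 3.0) = 32.1/9.00 = 3.5667
Since 3.5667 ≥ 1, the system is UNSTABLE.
Need c > λ/μ = 32.1/3.0 = 10.70.
Minimum servers needed: c = 11.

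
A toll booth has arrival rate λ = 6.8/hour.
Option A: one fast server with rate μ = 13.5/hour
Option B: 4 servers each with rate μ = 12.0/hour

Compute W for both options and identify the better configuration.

Option A: single server μ = 13.5 (M/M/1)
  ρ_A = 6.8/13.5 = 0.5037
  W_A = 1/(μ-λ) = 1/(13.5-6.8) = 1/6.70 = 0.1493

Option B: 4 servers μ = 12.0 (M/M/4)
  ρ_B = λ/(cμ) = 6.8/(4×12.0) = 0.1417
  Offered load a = λ/μ = cρ = 6.8/12.0 = 0.5667
  P₀ = [ Σₙ₌₀^3 aⁿ/n! + a^4/(4!(1-ρ)) ]⁻¹
  Σ = a^0/0! + a^1/1! + a^2/2! + a^3/3! = 1.000000 + 0.5666667 + 0.1605556 + 0.03032716 = 1.7575
  a^4/(4!(1-ρ)) = 0.1031/(24 × 0.8583) = 0.005005
  P₀ = 1/(1.7575 + 0.005005) = 0.5674
  Lq = P₀·a^4·ρ / (4!(1-ρ)²) = 0.56736 × 0.10311 × 0.14167 / (24 × 0.73674) = 0.0004687
  Wq_B = Lq/λ = 0.0004687/6.8 = 0.00006893
  W_B = Wq_B + 1/μ = 0.00006893 + 0.08333 = 0.08340

Since W_B = 0.08340 < W_A = 0.1493, Option B (multiple servers) has the shorter time in system.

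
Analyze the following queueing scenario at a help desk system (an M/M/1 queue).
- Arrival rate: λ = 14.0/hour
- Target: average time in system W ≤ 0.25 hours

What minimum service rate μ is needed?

For M/M/1: W = 1/(μ-λ)
Need W ≤ 0.25, so 1/(μ-λ) ≤ 0.25
μ - λ ≥ 1/0.25 = 4.0000
μ ≥ 14.0 + 4.0000 = 18.0000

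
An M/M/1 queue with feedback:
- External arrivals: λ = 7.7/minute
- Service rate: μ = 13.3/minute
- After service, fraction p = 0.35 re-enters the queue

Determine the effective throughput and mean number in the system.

Effective arrival rate: λ_eff = λ/(1-p) = 7.7/(1-0.35) = 7.7/0.65 = 11.84615
ρ = λ_eff/μ = 11.84615/13.3 = 0.890688
L = ρ/(1-ρ) = 0.890688/(1-0.890688) = 8.1481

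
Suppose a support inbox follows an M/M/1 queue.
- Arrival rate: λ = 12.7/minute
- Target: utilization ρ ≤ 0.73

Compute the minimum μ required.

ρ = λ/μ, so μ = λ/ρ
μ ≥ 12.7/0.73 = 17.3973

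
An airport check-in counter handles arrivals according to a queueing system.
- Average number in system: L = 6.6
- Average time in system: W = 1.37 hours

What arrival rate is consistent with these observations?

Little's Law: L = λW, so λ = L/W
λ = 6.6/1.37 = 4.8175 passengers/hour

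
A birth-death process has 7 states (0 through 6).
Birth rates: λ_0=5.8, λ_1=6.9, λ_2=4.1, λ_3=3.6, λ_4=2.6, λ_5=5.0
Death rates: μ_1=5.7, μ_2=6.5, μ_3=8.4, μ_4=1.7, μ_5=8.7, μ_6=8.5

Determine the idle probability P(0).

Ratios P(n)/P(0) = (λ₀···λₙ₋₁)/(μ₁···μₙ):
P(1)/P(0) = (5.8)/(5.7) = 1.0175
P(2)/P(0) = (5.8×6.9)/(5.7×6.5) = 1.0802
P(3)/P(0) = (5.8×6.9×4.1)/(5.7×6.5×8.4) = 0.52722
P(4)/P(0) = (5.8×6.9×4.1×3.6)/(5.7×6.5×8.4×1.7) = 1.1165
P(5)/P(0) = (5.8×6.9×4.1×3.6×2.6)/(5.7×6.5×8.4×1.7×8.7) = 0.33366
P(6)/P(0) = (5.8×6.9×4.1×3.6×2.6×5.0)/(5.7×6.5×8.4×1.7×8.7×8.5) = 0.19627

Normalization: ∑ P(n) = 1
P(0) × (1.0000 + 1.0175 + 1.0802 + 0.52722 + 1.1165 + 0.33366 + 0.19627) = 1
P(0) × 5.2713 = 1
P(0) = 1/5.2713 = 0.1897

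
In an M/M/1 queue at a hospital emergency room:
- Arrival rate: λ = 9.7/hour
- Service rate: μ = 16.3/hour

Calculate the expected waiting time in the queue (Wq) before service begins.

First, compute utilization: ρ = λ/μ = 9.7/16.3 = 0.5951
For M/M/1: Wq = λ/(μ(μ-λ))
Wq = 9.7/(16.3 × (16.3-9.7))
Wq = 9.7/(16.3 × 6.60)
Wq = 0.09017 hours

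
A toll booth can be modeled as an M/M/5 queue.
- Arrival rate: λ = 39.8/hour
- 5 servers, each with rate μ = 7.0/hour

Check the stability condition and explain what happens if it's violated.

Stability requires ρ = λ/(cμ) < 1
ρ = 39.8/(5 × 7.0) = 39.8/35.00 = 1.1371
Since 1.1371 ≥ 1, the system is UNSTABLE.
Need c > λ/μ = 39.8/7.0 = 5.69.
Minimum servers needed: c = 6.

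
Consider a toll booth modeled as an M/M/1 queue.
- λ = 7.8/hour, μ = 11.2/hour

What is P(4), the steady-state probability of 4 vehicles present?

ρ = λ/μ = 7.8/11.2 = 0.6964
P(n) = (1-ρ)ρⁿ
P(4) = (1-0.6964) × 0.6964^4
P(4) = 0.3036 × 0.2352
P(4) = 0.07141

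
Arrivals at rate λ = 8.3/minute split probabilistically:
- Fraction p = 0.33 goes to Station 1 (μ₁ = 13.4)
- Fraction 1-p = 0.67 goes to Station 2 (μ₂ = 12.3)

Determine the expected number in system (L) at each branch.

Effective rates: λ₁ = 8.3×0.33 = 2.739, λ₂ = 8.3×0.67 = 5.561
Station 1: ρ₁ = 2.739/13.4 = 0.2044, L₁ = ρ₁/(1-ρ₁) = 0.2044/(1-0.2044) = 0.2569
Station 2: ρ₂ = 5.561/12.3 = 0.4521, L₂ = ρ₂/(1-ρ₂) = 0.4521/(1-0.4521) = 0.8252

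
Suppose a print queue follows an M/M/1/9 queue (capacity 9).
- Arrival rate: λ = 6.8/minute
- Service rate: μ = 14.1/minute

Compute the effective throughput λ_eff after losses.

ρ = λ/μ = 6.8/14.1 = 0.48227
P₀ = (1-ρ)/(1-ρ^(K+1)) = (1-0.48227)/(1-0.48227^10) = 0.5177/0.9993 = 0.5181
P_K = P₀×ρ^K = 0.51808 × 0.48227^9 = 0.51808 × 0.0014113 = 0.0007312
λ_eff = λ(1-P_K) = 6.8 × (1 - 0.0007312) = 6.8 × 0.99927 = 6.7950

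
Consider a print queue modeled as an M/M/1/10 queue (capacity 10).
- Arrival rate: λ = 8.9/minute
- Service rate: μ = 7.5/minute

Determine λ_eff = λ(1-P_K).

ρ = λ/μ = 8.9/7.5 = 1.18667
P₀ = (1-ρ)/(1-ρ^(K+1)) = (1-1.18667)/(1-1.18667^11) = -0.1867/-5.5710 = 0.03351
P_K = P₀×ρ^K = 0.033508 × 1.18667^10 = 0.033508 × 5.5373 = 0.1855
λ_eff = λ(1-P_K) = 8.9 × (1 - 0.18554) = 8.9 × 0.81446 = 7.2487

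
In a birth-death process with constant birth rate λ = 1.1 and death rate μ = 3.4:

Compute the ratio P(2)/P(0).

For constant rates: P(n)/P(0) = (λ/μ)^n
P(2)/P(0) = (1.1/3.4)^2 = 0.3235^2 = 0.1047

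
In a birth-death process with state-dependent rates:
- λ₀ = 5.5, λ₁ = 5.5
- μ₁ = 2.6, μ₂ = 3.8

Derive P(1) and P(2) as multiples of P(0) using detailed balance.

Balance equations:
State 0: λ₀P₀ = μ₁P₁ → P₁ = (λ₀/μ₁)P₀ = (5.5/2.6)P₀ = 2.1154P₀
State 1: P₂ = (λ₀λ₁)/(μ₁μ₂)P₀ = (5.5×5.5)/(2.6×3.8)P₀ = 3.0617P₀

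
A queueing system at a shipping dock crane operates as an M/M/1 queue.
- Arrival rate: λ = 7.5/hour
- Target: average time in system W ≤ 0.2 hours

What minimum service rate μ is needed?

For M/M/1: W = 1/(μ-λ)
Need W ≤ 0.2, so 1/(μ-λ) ≤ 0.2
μ - λ ≥ 1/0.2 = 5.0000
μ ≥ 7.5 + 5.0000 = 12.5000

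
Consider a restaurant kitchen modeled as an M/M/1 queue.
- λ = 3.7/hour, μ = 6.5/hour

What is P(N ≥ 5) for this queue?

ρ = λ/μ = 3.7/6.5 = 0.56923
P(N ≥ n) = ρⁿ
P(N ≥ 5) = 0.56923^5
P(N ≥ 5) = 0.05976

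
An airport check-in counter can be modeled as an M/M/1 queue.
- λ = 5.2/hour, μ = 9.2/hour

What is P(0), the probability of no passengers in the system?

ρ = λ/μ = 5.2/9.2 = 0.5652
P(0) = 1 - ρ = 1 - 0.5652 = 0.4348
The server is idle 43.48% of the time.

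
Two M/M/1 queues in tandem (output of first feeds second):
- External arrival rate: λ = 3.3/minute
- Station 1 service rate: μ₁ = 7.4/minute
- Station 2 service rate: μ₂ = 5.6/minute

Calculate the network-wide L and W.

By Jackson's theorem, each station behaves as independent M/M/1.
Station 1: ρ₁ = 3.3/7.4 = 0.4459, L₁ = ρ₁/(1-ρ₁) = λ/(μ₁-λ) = 3.3/4.10 = 0.8049
Station 2: ρ₂ = 3.3/5.6 = 0.5893, L₂ = ρ₂/(1-ρ₂) = λ/(μ₂-λ) = 3.3/2.30 = 1.4348
Total: L = L₁ + L₂ = 0.8049 + 1.4348 = 2.2397
W = L/λ = 2.2397/3.3 = 0.6787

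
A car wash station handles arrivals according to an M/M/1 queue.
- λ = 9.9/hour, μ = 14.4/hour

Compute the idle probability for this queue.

ρ = λ/μ = 9.9/14.4 = 0.6875
P(0) = 1 - ρ = 1 - 0.6875 = 0.3125
The server is idle 31.25% of the time.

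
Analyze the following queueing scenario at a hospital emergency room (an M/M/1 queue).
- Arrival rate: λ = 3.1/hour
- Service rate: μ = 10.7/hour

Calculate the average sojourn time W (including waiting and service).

First, compute utilization: ρ = λ/μ = 3.1/10.7 = 0.2897
For M/M/1: W = 1/(μ-λ)
W = 1/(10.7-3.1) = 1/7.60
W = 0.1316 hours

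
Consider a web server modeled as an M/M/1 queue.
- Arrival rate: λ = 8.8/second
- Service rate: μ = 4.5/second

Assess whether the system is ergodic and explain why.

Stability requires ρ = λ/(cμ) < 1
ρ = 8.8/(1 × 4.5) = 8.8/4.50 = 1.9556
Since 1.9556 ≥ 1, the system is UNSTABLE.
Queue grows without bound. Need μ > λ = 8.8.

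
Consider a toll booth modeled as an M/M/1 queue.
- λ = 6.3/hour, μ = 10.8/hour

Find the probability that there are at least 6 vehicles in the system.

ρ = λ/μ = 6.3/10.8 = 0.58333
P(N ≥ n) = ρⁿ
P(N ≥ 6) = 0.58333^6
P(N ≥ 6) = 0.03940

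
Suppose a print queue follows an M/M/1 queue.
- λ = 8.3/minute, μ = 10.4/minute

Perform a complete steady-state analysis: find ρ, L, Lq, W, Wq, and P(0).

Step 1: ρ = λ/μ = 8.3/10.4 = 0.7981
Step 2: L = λ/(μ-λ) = 8.3/2.10 = 3.9524
Step 3: Lq = λ²/(μ(μ-λ)) = 68.89/(10.4×2.10) = 3.1543
Step 4: W = 1/(μ-λ) = 1/2.10 = 0.47619
Step 5: Wq = λ/(μ(μ-λ)) = 8.3/(10.4×2.10) = 0.3800
Step 6: P(0) = 1-ρ = 0.2019
Verify: L = λW = 8.3×0.47619 = 3.9524 ✔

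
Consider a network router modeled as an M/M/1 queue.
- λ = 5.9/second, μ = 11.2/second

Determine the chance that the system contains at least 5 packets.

ρ = λ/μ = 5.9/11.2 = 0.5268
P(N ≥ n) = ρⁿ
P(N ≥ 5) = 0.5268^5
P(N ≥ 5) = 0.04057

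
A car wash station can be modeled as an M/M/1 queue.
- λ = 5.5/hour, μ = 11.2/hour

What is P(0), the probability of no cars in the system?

ρ = λ/μ = 5.5/11.2 = 0.4911
P(0) = 1 - ρ = 1 - 0.4911 = 0.5089
The server is idle 50.89% of the time.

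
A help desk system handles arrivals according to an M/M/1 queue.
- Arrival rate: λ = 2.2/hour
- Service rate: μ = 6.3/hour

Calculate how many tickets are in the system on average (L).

ρ = λ/μ = 2.2/6.3 = 0.3492
For M/M/1: L = λ/(μ-λ)
L = 2.2/(6.3-2.2) = 2.2/4.10
L = 0.5366 tickets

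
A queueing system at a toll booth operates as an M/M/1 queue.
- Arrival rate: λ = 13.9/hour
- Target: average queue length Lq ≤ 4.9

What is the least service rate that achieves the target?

For M/M/1: Lq = λ²/(μ(μ-λ))
Need Lq ≤ 4.9, i.e. μ(μ-λ) ≥ λ²/4.9
μ² - 13.9μ - 193.21/4.9 ≥ 0  →  μ² - 13.9μ - 39.4306 ≥ 0
Quadratic formula (positive root): μ = [λ + √(λ² + 4×39.4306)]/2
Discriminant: 193.21 + 4×39.4306 = 350.9324, √350.9324 = 18.7332
μ ≥ (13.9 + 18.7332)/2 = 16.3166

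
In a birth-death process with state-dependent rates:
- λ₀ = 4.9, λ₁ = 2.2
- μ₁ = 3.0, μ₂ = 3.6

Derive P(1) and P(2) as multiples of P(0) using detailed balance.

Balance equations:
State 0: λ₀P₀ = μ₁P₁ → P₁ = (λ₀/μ₁)P₀ = (4.9/3.0)P₀ = 1.6333P₀
State 1: P₂ = (λ₀λ₁)/(μ₁μ₂)P₀ = (4.9×2.2)/(3.0×3.6)P₀ = 0.9981P₀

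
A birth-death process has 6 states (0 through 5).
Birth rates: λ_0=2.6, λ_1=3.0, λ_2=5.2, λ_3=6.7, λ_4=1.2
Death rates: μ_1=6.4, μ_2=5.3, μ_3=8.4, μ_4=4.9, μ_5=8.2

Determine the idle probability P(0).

Ratios P(n)/P(0) = (λ₀···λₙ₋₁)/(μ₁···μₙ):
P(1)/P(0) = (2.6)/(6.4) = 0.4062
P(2)/P(0) = (2.6×3.0)/(6.4×5.3) = 0.2300
P(3)/P(0) = (2.6×3.0×5.2)/(6.4×5.3×8.4) = 0.1424
P(4)/P(0) = (2.6×3.0×5.2×6.7)/(6.4×5.3×8.4×4.9) = 0.1946
P(5)/P(0) = (2.6×3.0×5.2×6.7×1.2)/(6.4×5.3×8.4×4.9×8.2) = 0.02848

Normalization: ∑ P(n) = 1
P(0) × (1.0000 + 0.4062 + 0.2300 + 0.1424 + 0.1946 + 0.02848) = 1
P(0) × 2.0017 = 1
P(0) = 1/2.0017 = 0.4996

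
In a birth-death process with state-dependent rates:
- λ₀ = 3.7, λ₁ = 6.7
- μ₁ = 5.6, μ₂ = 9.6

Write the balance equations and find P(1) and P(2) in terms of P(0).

Balance equations:
State 0: λ₀P₀ = μ₁P₁ → P₁ = (λ₀/μ₁)P₀ = (3.7/5.6)P₀ = 0.6607P₀
State 1: P₂ = (λ₀λ₁)/(μ₁μ₂)P₀ = (3.7×6.7)/(5.6×9.6)P₀ = 0.4611P₀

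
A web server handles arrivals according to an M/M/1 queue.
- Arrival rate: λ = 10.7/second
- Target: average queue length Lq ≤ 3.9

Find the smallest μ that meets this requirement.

For M/M/1: Lq = λ²/(μ(μ-λ))
Need Lq ≤ 3.9, i.e. μ(μ-λ) ≥ λ²/3.9
μ² - 10.7μ - 114.49/3.9 ≥ 0  →  μ² - 10.7μ - 29.3564 ≥ 0
Quadratic formula (positive root): μ = [λ + √(λ² + 4×29.3564)]/2
Discriminant: 114.49 + 4×29.3564 = 231.9156, √231.9156 = 15.2288
μ ≥ (10.7 + 15.2288)/2 = 12.9644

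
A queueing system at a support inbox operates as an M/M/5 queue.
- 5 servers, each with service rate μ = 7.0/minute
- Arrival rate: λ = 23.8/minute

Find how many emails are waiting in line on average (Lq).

Traffic intensity: ρ = λ/(cμ) = 23.8/(5×7.0) = 0.6800
Since ρ = 0.6800 < 1, system is stable.
Offered load a = λ/μ = cρ = 23.8/7.0 = 3.4000
P₀ = [ Σₙ₌₀^4 aⁿ/n! + a^5/(5!(1-ρ)) ]⁻¹
Σ = a^0/0! + a^1/1! + a^2/2! + a^3/3! + a^4/4! = 1.00000 + 3.40000 + 5.78000 + 6.55067 + 5.56807 = 22.2987
a^5/(5!(1-ρ)) = 454.3542/(120 × 0.3200) = 11.8321
P₀ = 1/(22.2987 + 11.8321) = 0.02930
Lq = P₀·a^5·ρ / (5!(1-ρ)²) = 0.02930 × 454.3542 × 0.6800 / (120 × 0.1024) = 0.7367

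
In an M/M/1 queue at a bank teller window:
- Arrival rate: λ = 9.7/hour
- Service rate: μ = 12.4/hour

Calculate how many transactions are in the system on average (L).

ρ = λ/μ = 9.7/12.4 = 0.7823
For M/M/1: L = λ/(μ-λ)
L = 9.7/(12.4-9.7) = 9.7/2.70
L = 3.5926 transactions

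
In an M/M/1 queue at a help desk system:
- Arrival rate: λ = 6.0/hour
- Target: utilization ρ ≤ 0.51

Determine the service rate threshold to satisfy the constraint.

ρ = λ/μ, so μ = λ/ρ
μ ≥ 6.0/0.51 = 11.7647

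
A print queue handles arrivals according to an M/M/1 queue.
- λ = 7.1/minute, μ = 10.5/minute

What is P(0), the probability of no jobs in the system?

ρ = λ/μ = 7.1/10.5 = 0.6762
P(0) = 1 - ρ = 1 - 0.6762 = 0.3238
The server is idle 32.38% of the time.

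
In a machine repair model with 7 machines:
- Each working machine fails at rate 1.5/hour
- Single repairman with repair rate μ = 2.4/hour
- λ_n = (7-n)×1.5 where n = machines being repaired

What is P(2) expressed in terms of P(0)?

P(2)/P(0) = ∏_{i=0}^{2-1} λ_i/μ_{i+1}
= (7-0)×1.5/2.4 × (7-1)×1.5/2.4
= 16.4062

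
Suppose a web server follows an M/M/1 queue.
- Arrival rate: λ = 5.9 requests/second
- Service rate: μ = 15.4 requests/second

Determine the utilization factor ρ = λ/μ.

Server utilization: ρ = λ/μ
ρ = 5.9/15.4 = 0.3831
The server is busy 38.31% of the time.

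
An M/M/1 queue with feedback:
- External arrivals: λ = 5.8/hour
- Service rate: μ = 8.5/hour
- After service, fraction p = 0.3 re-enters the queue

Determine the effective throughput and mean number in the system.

Effective arrival rate: λ_eff = λ/(1-p) = 5.8/(1-0.3) = 5.8/0.70 = 8.2857143
ρ = λ_eff/μ = 8.2857143/8.5 = 0.97478992
L = ρ/(1-ρ) = 0.97478992/(1-0.97478992) = 38.6667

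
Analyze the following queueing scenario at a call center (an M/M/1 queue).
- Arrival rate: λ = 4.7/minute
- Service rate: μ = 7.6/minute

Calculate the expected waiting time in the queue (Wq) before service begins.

First, compute utilization: ρ = λ/μ = 4.7/7.6 = 0.6184
For M/M/1: Wq = λ/(μ(μ-λ))
Wq = 4.7/(7.6 × (7.6-4.7))
Wq = 4.7/(7.6 × 2.90)
Wq = 0.2132 minutes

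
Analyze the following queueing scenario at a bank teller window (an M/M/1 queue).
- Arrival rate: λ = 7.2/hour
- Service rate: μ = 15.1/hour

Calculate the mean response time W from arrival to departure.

First, compute utilization: ρ = λ/μ = 7.2/15.1 = 0.4768
For M/M/1: W = 1/(μ-λ)
W = 1/(15.1-7.2) = 1/7.90
W = 0.1266 hours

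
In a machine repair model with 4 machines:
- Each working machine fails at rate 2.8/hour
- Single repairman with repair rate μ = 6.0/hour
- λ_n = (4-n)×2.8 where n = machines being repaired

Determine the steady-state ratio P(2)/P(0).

P(2)/P(0) = ∏_{i=0}^{2-1} λ_i/μ_{i+1}
= (4-0)×2.8/6.0 × (4-1)×2.8/6.0
= 2.6133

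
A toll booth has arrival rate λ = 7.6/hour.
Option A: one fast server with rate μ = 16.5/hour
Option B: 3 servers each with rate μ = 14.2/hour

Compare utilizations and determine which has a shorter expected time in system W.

Option A: single server μ = 16.5 (M/M/1)
  ρ_A = 7.6/16.5 = 0.4606
  W_A = 1/(μ-λ) = 1/(16.5-7.6) = 1/8.90 = 0.1124

Option B: 3 servers μ = 14.2 (M/M/3)
  ρ_B = λ/(cμ) = 7.6/(3×14.2) = 0.1784
  Offered load a = λ/μ = cρ = 7.6/14.2 = 0.5352
  P₀ = [ Σₙ₌₀^2 aⁿ/n! + a^3/(3!(1-ρ)) ]⁻¹
  Σ = a^0/0! + a^1/1! + a^2/2! = 1.0000 + 0.5352 + 0.1432 = 1.6784
  a^3/(3!(1-ρ)) = 0.1533/(6 × 0.8216) = 0.03110
  P₀ = 1/(1.6784 + 0.03110) = 0.5850
  Lq = P₀·a^3·ρ / (3!(1-ρ)²) = 0.5850 × 0.1533 × 0.1784 / (6 × 0.6750) = 0.003950
  Wq_B = Lq/λ = 0.0039503/7.6 = 0.0005198
  W_B = Wq_B + 1/μ = 0.0005198 + 0.07042 = 0.07094

Since W_B = 0.07094 < W_A = 0.1124, Option B (multiple servers) has the shorter time in system.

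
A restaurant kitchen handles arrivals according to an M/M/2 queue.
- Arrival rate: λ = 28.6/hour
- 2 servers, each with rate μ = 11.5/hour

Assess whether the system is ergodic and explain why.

Stability requires ρ = λ/(cμ) < 1
ρ = 28.6/(2 × 11.5) = 28.6/23.00 = 1.2435
Since 1.2435 ≥ 1, the system is UNSTABLE.
Need c > λ/μ = 28.6/11.5 = 2.49.
Minimum servers needed: c = 3.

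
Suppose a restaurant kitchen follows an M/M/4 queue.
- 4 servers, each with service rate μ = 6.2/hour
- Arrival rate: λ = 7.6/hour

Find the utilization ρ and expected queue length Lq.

Traffic intensity: ρ = λ/(cμ) = 7.6/(4×6.2) = 0.3065
Since ρ = 0.3065 < 1, system is stable.
Offered load a = λ/μ = cρ = 7.6/6.2 = 1.2258
P₀ = [ Σₙ₌₀^3 aⁿ/n! + a^4/(4!(1-ρ)) ]⁻¹
Σ = a^0/0! + a^1/1! + a^2/2! + a^3/3! = 1.0000 + 1.2258 + 0.7513 + 0.3070 = 3.2841
a^4/(4!(1-ρ)) = 2.2578/(24 × 0.69355) = 0.1356
P₀ = 1/(3.2841 + 0.1356) = 0.2924
Lq = P₀·a^4·ρ / (4!(1-ρ)²) = 0.2924 × 2.2578 × 0.3065 / (24 × 0.4810) = 0.01753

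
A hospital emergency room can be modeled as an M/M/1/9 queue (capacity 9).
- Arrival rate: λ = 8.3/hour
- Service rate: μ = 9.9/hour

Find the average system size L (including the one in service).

ρ = λ/μ = 8.3/9.9 = 0.83838
P₀ = (1-ρ)/(1-ρ^(K+1)) = (1-0.83838)/(1-0.83838^10) = 0.1616/0.8284 = 0.1951
P_K = P₀×ρ^K = 0.1951 × 0.83838^9 = 0.1951 × 0.2046 = 0.03992
L = ρ[1 - (K+1)ρ^K + Kρ^(K+1)] / [(1-ρ)(1-ρ^(K+1))]
L = 0.83838 × (1 - 10×0.204629 + 9×0.171557) / ((1 - 0.83838) × (1 - 0.171557)) = 3.1165 patients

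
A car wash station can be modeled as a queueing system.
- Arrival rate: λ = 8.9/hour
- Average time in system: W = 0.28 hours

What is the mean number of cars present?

Little's Law: L = λW
L = 8.9 × 0.28 = 2.4920 cars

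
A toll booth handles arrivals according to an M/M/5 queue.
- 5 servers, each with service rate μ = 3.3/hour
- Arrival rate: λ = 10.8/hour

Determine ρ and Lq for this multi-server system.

Traffic intensity: ρ = λ/(cμ) = 10.8/(5×3.3) = 0.6545
Since ρ = 0.6545 < 1, system is stable.
Offered load a = λ/μ = cρ = 10.8/3.3 = 3.2727
P₀ = [ Σₙ₌₀^4 aⁿ/n! + a^5/(5!(1-ρ)) ]⁻¹
Σ = a^0/0! + a^1/1! + a^2/2! + a^3/3! + a^4/4! = 1.0000 + 3.2727 + 5.3554 + 5.8422 + 4.7800 = 20.2503
a^5/(5!(1-ρ)) = 375.4474/(120 × 0.345455) = 9.0568
P₀ = 1/(20.2503 + 9.0568) = 0.03412
Lq = P₀·a^5·ρ / (5!(1-ρ)²) = 0.034121 × 375.4474 × 0.65455 / (120 × 0.11934) = 0.5855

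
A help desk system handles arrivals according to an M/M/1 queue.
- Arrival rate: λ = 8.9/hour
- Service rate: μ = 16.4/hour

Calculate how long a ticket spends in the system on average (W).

First, compute utilization: ρ = λ/μ = 8.9/16.4 = 0.5427
For M/M/1: W = 1/(μ-λ)
W = 1/(16.4-8.9) = 1/7.50
W = 0.1333 hours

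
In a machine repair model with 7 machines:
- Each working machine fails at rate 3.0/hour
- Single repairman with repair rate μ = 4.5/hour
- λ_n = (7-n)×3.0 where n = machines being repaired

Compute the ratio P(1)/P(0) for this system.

P(1)/P(0) = ∏_{i=0}^{1-1} λ_i/μ_{i+1}
= (7-0)×3.0/4.5
= 4.6667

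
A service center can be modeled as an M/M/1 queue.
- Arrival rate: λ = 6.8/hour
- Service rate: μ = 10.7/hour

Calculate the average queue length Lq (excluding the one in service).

ρ = λ/μ = 6.8/10.7 = 0.6355
For M/M/1: Lq = λ²/(μ(μ-λ))
Lq = 46.24/(10.7 × 3.90)
Lq = 1.1081 customers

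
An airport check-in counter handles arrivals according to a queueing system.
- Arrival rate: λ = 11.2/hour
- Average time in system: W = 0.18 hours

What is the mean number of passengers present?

Little's Law: L = λW
L = 11.2 × 0.18 = 2.0160 passengers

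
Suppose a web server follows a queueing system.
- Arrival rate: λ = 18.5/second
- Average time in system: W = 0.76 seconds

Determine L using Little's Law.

Little's Law: L = λW
L = 18.5 × 0.76 = 14.0600 requests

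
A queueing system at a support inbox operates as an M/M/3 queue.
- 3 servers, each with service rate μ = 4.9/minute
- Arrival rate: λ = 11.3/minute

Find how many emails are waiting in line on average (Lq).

Traffic intensity: ρ = λ/(cμ) = 11.3/(3×4.9) = 0.7687
Since ρ = 0.7687 < 1, system is stable.
Offered load a = λ/μ = cρ = 11.3/4.9 = 2.3061
P₀ = [ Σₙ₌₀^2 aⁿ/n! + a^3/(3!(1-ρ)) ]⁻¹
Σ = a^0/0! + a^1/1! + a^2/2! = 1.0000 + 2.3061 + 2.6591 = 5.9652
a^3/(3!(1-ρ)) = 12.2644/(6 × 0.231293) = 8.8376
P₀ = 1/(5.9652 + 8.8376) = 0.06755
Lq = P₀·a^3·ρ / (3!(1-ρ)²) = 0.067555 × 12.2644 × 0.76871 / (6 × 0.053496) = 1.9842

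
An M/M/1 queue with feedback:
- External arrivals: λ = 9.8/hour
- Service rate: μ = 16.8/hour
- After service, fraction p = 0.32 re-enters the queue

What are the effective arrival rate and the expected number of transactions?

Effective arrival rate: λ_eff = λ/(1-p) = 9.8/(1-0.32) = 9.8/0.68 = 14.41176
ρ = λ_eff/μ = 14.41176/16.8 = 0.857843
L = ρ/(1-ρ) = 0.857843/(1-0.857843) = 6.0345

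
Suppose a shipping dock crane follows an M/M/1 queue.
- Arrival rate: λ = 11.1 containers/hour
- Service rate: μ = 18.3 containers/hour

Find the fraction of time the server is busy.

Server utilization: ρ = λ/μ
ρ = 11.1/18.3 = 0.6066
The server is busy 60.66% of the time.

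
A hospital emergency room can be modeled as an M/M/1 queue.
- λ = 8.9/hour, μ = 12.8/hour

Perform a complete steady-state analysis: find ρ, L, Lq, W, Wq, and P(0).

Step 1: ρ = λ/μ = 8.9/12.8 = 0.6953
Step 2: L = λ/(μ-λ) = 8.9/3.90 = 2.2821
Step 3: Lq = λ²/(μ(μ-λ)) = 79.21/(12.8×3.90) = 1.5867
Step 4: W = 1/(μ-λ) = 1/3.90 = 0.2564103
Step 5: Wq = λ/(μ(μ-λ)) = 8.9/(12.8×3.90) = 0.1783
Step 6: P(0) = 1-ρ = 0.3047
Verify: L = λW = 8.9×0.2564103 = 2.2821 ✔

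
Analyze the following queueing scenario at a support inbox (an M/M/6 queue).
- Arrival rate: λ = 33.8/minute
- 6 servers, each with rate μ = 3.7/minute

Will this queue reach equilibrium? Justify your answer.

Stability requires ρ = λ/(cμ) < 1
ρ = 33.8/(6 × 3.7) = 33.8/22.20 = 1.5225
Since 1.5225 ≥ 1, the system is UNSTABLE.
Need c > λ/μ = 33.8/3.7 = 9.14.
Minimum servers needed: c = 10.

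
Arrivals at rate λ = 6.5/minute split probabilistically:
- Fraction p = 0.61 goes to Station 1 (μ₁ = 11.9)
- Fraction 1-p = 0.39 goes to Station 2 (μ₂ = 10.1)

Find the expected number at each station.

Effective rates: λ₁ = 6.5×0.61 = 3.965, λ₂ = 6.5×0.39 = 2.535
Station 1: ρ₁ = 3.965/11.9 = 0.3332, L₁ = ρ₁/(1-ρ₁) = 0.3332/(1-0.3332) = 0.4997
Station 2: ρ₂ = 2.535/10.1 = 0.2510, L₂ = ρ₂/(1-ρ₂) = 0.2510/(1-0.2510) = 0.3351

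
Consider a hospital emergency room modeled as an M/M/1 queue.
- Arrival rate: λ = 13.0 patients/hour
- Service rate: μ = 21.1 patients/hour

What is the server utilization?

Server utilization: ρ = λ/μ
ρ = 13.0/21.1 = 0.6161
The server is busy 61.61% of the time.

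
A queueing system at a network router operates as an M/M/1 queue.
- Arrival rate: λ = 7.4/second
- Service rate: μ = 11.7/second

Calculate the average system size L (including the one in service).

ρ = λ/μ = 7.4/11.7 = 0.6325
For M/M/1: L = λ/(μ-λ)
L = 7.4/(11.7-7.4) = 7.4/4.30
L = 1.7209 packets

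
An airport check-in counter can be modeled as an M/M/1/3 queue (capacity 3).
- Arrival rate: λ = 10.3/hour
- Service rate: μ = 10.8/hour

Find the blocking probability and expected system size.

ρ = λ/μ = 10.3/10.8 = 0.9537
P₀ = (1-ρ)/(1-ρ^(K+1)) = (1-0.9537)/(1-0.9537^4) = 0.046300/0.17273 = 0.2680
P_K = P₀×ρ^K = 0.2680 × 0.9537^3 = 0.2680 × 0.8674 = 0.2325
Blocking probability P_3 = 0.2325 (23.25%)
L = ρ[1 - (K+1)ρ^K + Kρ^(K+1)] / [(1-ρ)(1-ρ^(K+1))]
L = 0.9537 × (1 - 4×0.867432 + 3×0.827270) / ((1 - 0.9537) × (1 - 0.827270)) = 1.4408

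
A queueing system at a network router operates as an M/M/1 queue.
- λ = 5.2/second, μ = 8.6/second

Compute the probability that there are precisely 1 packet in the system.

ρ = λ/μ = 5.2/8.6 = 0.6047
P(n) = (1-ρ)ρⁿ
P(1) = (1-0.6047) × 0.6047^1
P(1) = 0.3953 × 0.6047
P(1) = 0.2390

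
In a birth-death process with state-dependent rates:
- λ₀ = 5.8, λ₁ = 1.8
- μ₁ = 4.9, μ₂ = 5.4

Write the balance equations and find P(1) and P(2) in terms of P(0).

Balance equations:
State 0: λ₀P₀ = μ₁P₁ → P₁ = (λ₀/μ₁)P₀ = (5.8/4.9)P₀ = 1.1837P₀
State 1: P₂ = (λ₀λ₁)/(μ₁μ₂)P₀ = (5.8×1.8)/(4.9×5.4)P₀ = 0.3946P₀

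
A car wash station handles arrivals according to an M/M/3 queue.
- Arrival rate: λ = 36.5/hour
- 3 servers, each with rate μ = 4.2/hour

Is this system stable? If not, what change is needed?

Stability requires ρ = λ/(cμ) < 1
ρ = 36.5/(3 × 4.2) = 36.5/12.60 = 2.8968
Since 2.8968 ≥ 1, the system is UNSTABLE.
Need c > λ/μ = 36.5/4.2 = 8.69.
Minimum servers needed: c = 9.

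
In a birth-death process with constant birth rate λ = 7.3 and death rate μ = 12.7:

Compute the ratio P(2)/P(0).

For constant rates: P(n)/P(0) = (λ/μ)^n
P(2)/P(0) = (7.3/12.7)^2 = 0.5748^2 = 0.3304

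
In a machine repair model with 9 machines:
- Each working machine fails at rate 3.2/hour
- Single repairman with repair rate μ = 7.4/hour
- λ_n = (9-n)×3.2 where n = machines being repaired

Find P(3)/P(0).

P(3)/P(0) = ∏_{i=0}^{3-1} λ_i/μ_{i+1}
= (9-0)×3.2/7.4 × (9-1)×3.2/7.4 × (9-2)×3.2/7.4
= 40.7554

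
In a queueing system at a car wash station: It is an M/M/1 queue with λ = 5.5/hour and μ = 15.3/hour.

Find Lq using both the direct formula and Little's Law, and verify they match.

Method 1 (direct): Lq = λ²/(μ(μ-λ)) = 30.25/(15.3 × 9.80) = 0.2017

Method 2 (Little's Law):
W = 1/(μ-λ) = 1/9.80 = 0.10204
Wq = W - 1/μ = 0.10204 - 0.065359 = 0.03668
Lq = λWq = 5.5 × 0.03668 = 0.2017 ✔ (matches Method 1)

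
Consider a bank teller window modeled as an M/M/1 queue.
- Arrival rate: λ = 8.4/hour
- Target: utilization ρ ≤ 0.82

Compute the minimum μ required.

ρ = λ/μ, so μ = λ/ρ
μ ≥ 8.4/0.82 = 10.2439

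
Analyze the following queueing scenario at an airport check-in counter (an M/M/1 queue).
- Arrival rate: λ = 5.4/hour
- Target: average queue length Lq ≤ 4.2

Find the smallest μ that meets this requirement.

For M/M/1: Lq = λ²/(μ(μ-λ))
Need Lq ≤ 4.2, i.e. μ(μ-λ) ≥ λ²/4.2
μ² - 5.4μ - 29.16/4.2 ≥ 0  →  μ² - 5.4μ - 6.94286 ≥ 0
Quadratic formula (positive root): μ = [λ + √(λ² + 4×6.94286)]/2
Discriminant: 29.16 + 4×6.94286 = 56.9314, √56.9314 = 7.5453
μ ≥ (5.4 + 7.5453)/2 = 6.4726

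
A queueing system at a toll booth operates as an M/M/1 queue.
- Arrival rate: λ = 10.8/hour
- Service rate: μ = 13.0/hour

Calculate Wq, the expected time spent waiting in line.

First, compute utilization: ρ = λ/μ = 10.8/13.0 = 0.8308
For M/M/1: Wq = λ/(μ(μ-λ))
Wq = 10.8/(13.0 × (13.0-10.8))
Wq = 10.8/(13.0 × 2.20)
Wq = 0.3776 hours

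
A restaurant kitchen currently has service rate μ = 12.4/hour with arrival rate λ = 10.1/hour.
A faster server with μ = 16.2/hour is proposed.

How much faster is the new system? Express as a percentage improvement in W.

System 1: ρ₁ = 10.1/12.4 = 0.8145, W₁ = 1/(12.4-10.1) = 0.4348
System 2: ρ₂ = 10.1/16.2 = 0.6235, W₂ = 1/(16.2-10.1) = 0.1639
Improvement: (W₁-W₂)/W₁ = (0.4348-0.1639)/0.4348 = 62.30%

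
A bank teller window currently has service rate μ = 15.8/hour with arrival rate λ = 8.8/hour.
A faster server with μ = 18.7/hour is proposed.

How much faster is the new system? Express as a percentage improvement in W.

System 1: ρ₁ = 8.8/15.8 = 0.5570, W₁ = 1/(15.8-8.8) = 0.14286
System 2: ρ₂ = 8.8/18.7 = 0.4706, W₂ = 1/(18.7-8.8) = 0.10101
Improvement: (W₁-W₂)/W₁ = (0.14286-0.10101)/0.14286 = 29.29%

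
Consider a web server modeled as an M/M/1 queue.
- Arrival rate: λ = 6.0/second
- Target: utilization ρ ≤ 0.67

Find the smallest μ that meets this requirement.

ρ = λ/μ, so μ = λ/ρ
μ ≥ 6.0/0.67 = 8.9552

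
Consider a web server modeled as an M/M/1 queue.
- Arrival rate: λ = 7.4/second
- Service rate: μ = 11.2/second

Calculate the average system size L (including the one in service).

ρ = λ/μ = 7.4/11.2 = 0.6607
For M/M/1: L = λ/(μ-λ)
L = 7.4/(11.2-7.4) = 7.4/3.80
L = 1.9474 requests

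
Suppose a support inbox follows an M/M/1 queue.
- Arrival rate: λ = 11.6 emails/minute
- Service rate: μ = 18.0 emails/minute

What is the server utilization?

Server utilization: ρ = λ/μ
ρ = 11.6/18.0 = 0.6444
The server is busy 64.44% of the time.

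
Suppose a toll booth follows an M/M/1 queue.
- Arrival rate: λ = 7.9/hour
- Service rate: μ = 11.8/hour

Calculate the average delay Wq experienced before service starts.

First, compute utilization: ρ = λ/μ = 7.9/11.8 = 0.6695
For M/M/1: Wq = λ/(μ(μ-λ))
Wq = 7.9/(11.8 × (11.8-7.9))
Wq = 7.9/(11.8 × 3.90)
Wq = 0.1717 hours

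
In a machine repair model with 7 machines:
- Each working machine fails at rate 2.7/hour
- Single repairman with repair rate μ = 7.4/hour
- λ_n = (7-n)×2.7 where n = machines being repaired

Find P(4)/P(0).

P(4)/P(0) = ∏_{i=0}^{4-1} λ_i/μ_{i+1}
= (7-0)×2.7/7.4 × (7-1)×2.7/7.4 × (7-2)×2.7/7.4 × (7-3)×2.7/7.4
= 14.8870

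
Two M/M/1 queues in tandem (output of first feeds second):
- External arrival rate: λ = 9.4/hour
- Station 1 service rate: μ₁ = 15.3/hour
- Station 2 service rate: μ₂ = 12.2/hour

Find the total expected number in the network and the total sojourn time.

By Jackson's theorem, each station behaves as independent M/M/1.
Station 1: ρ₁ = 9.4/15.3 = 0.6144, L₁ = ρ₁/(1-ρ₁) = λ/(μ₁-λ) = 9.4/5.90 = 1.59322
Station 2: ρ₂ = 9.4/12.2 = 0.7705, L₂ = ρ₂/(1-ρ₂) = λ/(μ₂-λ) = 9.4/2.80 = 3.35714
Total: L = L₁ + L₂ = 1.59322 + 3.35714 = 4.9504
W = L/λ = 4.9504/9.4 = 0.5266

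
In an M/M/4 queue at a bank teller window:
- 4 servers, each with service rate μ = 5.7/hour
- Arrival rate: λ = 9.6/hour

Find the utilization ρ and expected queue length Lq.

Traffic intensity: ρ = λ/(cμ) = 9.6/(4×5.7) = 0.4211
Since ρ = 0.4211 < 1, system is stable.
Offered load a = λ/μ = cρ = 9.6/5.7 = 1.6842
P₀ = [ Σₙ₌₀^3 aⁿ/n! + a^4/(4!(1-ρ)) ]⁻¹
Σ = a^0/0! + a^1/1! + a^2/2! + a^3/3! = 1.0000 + 1.6842 + 1.4183 + 0.7962 = 4.8987
a^4/(4!(1-ρ)) = 8.0461/(24 × 0.5789) = 0.5791
P₀ = 1/(4.8987 + 0.5791) = 0.1826
Lq = P₀·a^4·ρ / (4!(1-ρ)²) = 0.18256 × 8.0461 × 0.42105 / (24 × 0.33518) = 0.07688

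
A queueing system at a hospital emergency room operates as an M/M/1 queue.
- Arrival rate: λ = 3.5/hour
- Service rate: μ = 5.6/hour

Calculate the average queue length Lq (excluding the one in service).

ρ = λ/μ = 3.5/5.6 = 0.6250
For M/M/1: Lq = λ²/(μ(μ-λ))
Lq = 12.25/(5.6 × 2.10)
Lq = 1.0417 patients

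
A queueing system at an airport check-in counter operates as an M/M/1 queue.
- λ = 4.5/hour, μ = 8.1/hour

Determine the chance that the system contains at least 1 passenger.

ρ = λ/μ = 4.5/8.1 = 0.5556
P(N ≥ n) = ρⁿ
P(N ≥ 1) = 0.5556^1
P(N ≥ 1) = 0.5556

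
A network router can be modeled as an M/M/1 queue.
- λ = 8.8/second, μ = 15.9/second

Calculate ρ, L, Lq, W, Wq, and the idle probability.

Step 1: ρ = λ/μ = 8.8/15.9 = 0.5535
Step 2: L = λ/(μ-λ) = 8.8/7.10 = 1.2394
Step 3: Lq = λ²/(μ(μ-λ)) = 77.44/(15.9×7.10) = 0.6860
Step 4: W = 1/(μ-λ) = 1/7.10 = 0.140845
Step 5: Wq = λ/(μ(μ-λ)) = 8.8/(15.9×7.10) = 0.07795
Step 6: P(0) = 1-ρ = 0.4465
Verify: L = λW = 8.8×0.140845 = 1.2394 ✔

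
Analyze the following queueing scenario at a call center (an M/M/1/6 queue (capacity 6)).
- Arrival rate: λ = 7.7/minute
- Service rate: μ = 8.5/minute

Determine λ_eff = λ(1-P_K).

ρ = λ/μ = 7.7/8.5 = 0.90588
P₀ = (1-ρ)/(1-ρ^(K+1)) = (1-0.90588)/(1-0.90588^7) = 0.09412/0.4994 = 0.1885
P_K = P₀×ρ^K = 0.1885 × 0.90588^6 = 0.1885 × 0.5526 = 0.1042
λ_eff = λ(1-P_K) = 7.7 × (1 - 0.10415) = 7.7 × 0.89585 = 6.8980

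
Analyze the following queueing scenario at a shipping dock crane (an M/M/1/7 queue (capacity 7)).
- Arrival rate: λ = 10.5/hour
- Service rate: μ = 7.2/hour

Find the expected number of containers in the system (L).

ρ = λ/μ = 10.5/7.2 = 1.4583
P₀ = (1-ρ)/(1-ρ^(K+1)) = (1-1.4583)/(1-1.4583^8) = -0.4583/-19.4538 = 0.02356
P_K = P₀×ρ^K = 0.02356 × 1.4583^7 = 0.02356 × 14.0258 = 0.3304
L = ρ[1 - (K+1)ρ^K + Kρ^(K+1)] / [(1-ρ)(1-ρ^(K+1))]
L = 1.4583 × (1 - 8×14.025816 + 7×20.453847) / ((1 - 1.4583) × (1 - 20.453847)) = 5.2293 containers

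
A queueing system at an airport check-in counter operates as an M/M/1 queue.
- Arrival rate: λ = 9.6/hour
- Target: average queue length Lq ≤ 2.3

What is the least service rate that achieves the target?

For M/M/1: Lq = λ²/(μ(μ-λ))
Need Lq ≤ 2.3, i.e. μ(μ-λ) ≥ λ²/2.3
μ² - 9.6μ - 92.16/2.3 ≥ 0  →  μ² - 9.6μ - 40.06957 ≥ 0
Quadratic formula (positive root): μ = [λ + √(λ² + 4×40.06957)]/2
Discriminant: 92.16 + 4×40.06957 = 252.4383, √252.4383 = 15.88831
μ ≥ (9.6 + 15.88831)/2 = 12.7442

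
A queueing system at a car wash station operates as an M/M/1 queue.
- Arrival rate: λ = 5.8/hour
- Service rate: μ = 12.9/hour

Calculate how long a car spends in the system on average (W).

First, compute utilization: ρ = λ/μ = 5.8/12.9 = 0.4496
For M/M/1: W = 1/(μ-λ)
W = 1/(12.9-5.8) = 1/7.10
W = 0.1408 hours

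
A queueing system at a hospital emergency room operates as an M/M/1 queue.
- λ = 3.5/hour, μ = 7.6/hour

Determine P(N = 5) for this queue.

ρ = λ/μ = 3.5/7.6 = 0.4605
P(n) = (1-ρ)ρⁿ
P(5) = (1-0.4605) × 0.4605^5
P(5) = 0.5395 × 0.02071
P(5) = 0.01117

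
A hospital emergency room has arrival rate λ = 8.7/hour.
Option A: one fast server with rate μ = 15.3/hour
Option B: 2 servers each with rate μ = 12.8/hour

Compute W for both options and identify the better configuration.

Option A: single server μ = 15.3 (M/M/1)
  ρ_A = 8.7/15.3 = 0.5686
  W_A = 1/(μ-λ) = 1/(15.3-8.7) = 1/6.60 = 0.1515

Option B: 2 servers μ = 12.8 (M/M/2)
  ρ_B = λ/(cμ) = 8.7/(2×12.8) = 0.3398
  Offered load a = λ/μ = cρ = 8.7/12.8 = 0.6797
  P₀ = [ Σₙ₌₀^1 aⁿ/n! + a^2/(2!(1-ρ)) ]⁻¹
  Σ = a^0/0! + a^1/1! = 1.0000 + 0.6797 = 1.6797
  a^2/(2!(1-ρ)) = 0.4620/(2 × 0.6602) = 0.3499
  P₀ = 1/(1.6797 + 0.3499) = 0.4927
  Lq = P₀·a^2·ρ / (2!(1-ρ)²) = 0.49271 × 0.46198 × 0.33984 / (2 × 0.43581) = 0.08875
  Wq_B = Lq/λ = 0.08875/8.7 = 0.010201
  W_B = Wq_B + 1/μ = 0.010201 + 0.078125 = 0.08833

Since W_B = 0.08833 < W_A = 0.1515, Option B (multiple servers) has the shorter time in system.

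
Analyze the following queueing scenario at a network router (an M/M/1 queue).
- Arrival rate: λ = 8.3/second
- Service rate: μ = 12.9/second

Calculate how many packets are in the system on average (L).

ρ = λ/μ = 8.3/12.9 = 0.6434
For M/M/1: L = λ/(μ-λ)
L = 8.3/(12.9-8.3) = 8.3/4.60
L = 1.8043 packets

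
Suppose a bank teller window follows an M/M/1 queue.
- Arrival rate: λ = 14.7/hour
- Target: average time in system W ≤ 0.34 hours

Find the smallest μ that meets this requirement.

For M/M/1: W = 1/(μ-λ)
Need W ≤ 0.34, so 1/(μ-λ) ≤ 0.34
μ - λ ≥ 1/0.34 = 2.9412
μ ≥ 14.7 + 2.9412 = 17.6412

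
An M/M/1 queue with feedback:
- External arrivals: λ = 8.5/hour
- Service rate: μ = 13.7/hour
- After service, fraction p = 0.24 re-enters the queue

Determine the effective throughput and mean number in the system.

Effective arrival rate: λ_eff = λ/(1-p) = 8.5/(1-0.24) = 8.5/0.76 = 11.18421
ρ = λ_eff/μ = 11.18421/13.7 = 0.816366
L = ρ/(1-ρ) = 0.816366/(1-0.816366) = 4.4456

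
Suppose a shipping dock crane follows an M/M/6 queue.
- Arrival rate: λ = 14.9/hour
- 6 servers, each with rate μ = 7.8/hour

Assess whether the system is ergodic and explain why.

Stability requires ρ = λ/(cμ) < 1
ρ = 14.9/(6 × 7.8) = 14.9/46.80 = 0.3184
Since 0.3184 < 1, the system is STABLE.
The servers are busy 31.84% of the time.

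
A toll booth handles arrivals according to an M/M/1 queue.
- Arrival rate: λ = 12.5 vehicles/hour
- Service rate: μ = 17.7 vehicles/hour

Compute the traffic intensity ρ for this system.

Server utilization: ρ = λ/μ
ρ = 12.5/17.7 = 0.7062
The server is busy 70.62% of the time.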